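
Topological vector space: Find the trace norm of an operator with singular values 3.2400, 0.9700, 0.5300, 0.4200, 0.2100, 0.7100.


The nuclear norm is the sum of all singular values.
||T||_1 = 3.2400 + 0.9700 + 0.5300 + 0.4200 + 0.2100 + 0.7100
= 6.0800

6.0800


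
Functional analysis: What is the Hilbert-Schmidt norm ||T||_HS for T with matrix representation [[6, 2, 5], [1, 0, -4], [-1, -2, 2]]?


The Hilbert-Schmidt norm is sqrt(sum of squares of all entries).
Sum of squares = 6^2 + 2^2 + 5^2 + 1^2 + 0^2 + (-4)^2 + (-1)^2 + (-2)^2 + 2^2
= 36 + 4 + 25 + 1 + 0 + 16 + 1 + 4 + 4 = 91
||T||_HS = sqrt(91) = 9.5394

9.5394


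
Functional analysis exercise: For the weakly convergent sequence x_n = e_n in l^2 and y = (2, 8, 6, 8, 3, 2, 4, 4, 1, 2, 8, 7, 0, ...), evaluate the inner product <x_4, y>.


x_4 = e_4 is the standard basis vector with 1 in position 4.
<x_4, y> = y_4 = 8
As n -> infinity, <x_n, y> -> 0, confirming weak convergence of (x_n) to 0.

8


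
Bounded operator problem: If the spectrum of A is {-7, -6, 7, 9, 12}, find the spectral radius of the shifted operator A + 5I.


Spectrum of A + 5I = {-2, -1, 12, 14, 17}
Spectral radius = max |lambda| over the shifted spectrum
= max(2, 1, 12, 14, 17) = 17

17


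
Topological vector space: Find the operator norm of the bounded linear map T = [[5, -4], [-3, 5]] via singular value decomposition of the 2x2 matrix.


A^T A = [[34, -35], [-35, 41]]
trace(A^T A) = 75, det(A^T A) = 169
discriminant = 75^2 - 4*169 = 4949
Largest eigenvalue of A^T A = (trace + sqrt(disc))/2 = 72.6746
||T|| = sqrt(72.6746) = 8.5249

8.5249


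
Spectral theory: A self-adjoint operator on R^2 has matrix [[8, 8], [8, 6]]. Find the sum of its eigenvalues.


For a self-adjoint (symmetric) matrix, the eigenvalues are real.
The sum of eigenvalues equals the trace of the matrix.
trace = 8 + 6 = 14

14


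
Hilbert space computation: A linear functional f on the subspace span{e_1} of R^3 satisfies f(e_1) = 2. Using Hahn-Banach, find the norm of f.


The norm of f is given by ||f|| = sup_{||x||=1} |f(x)|.
On span{e_1}, ||e_1|| = 1, so ||f|| = |f(e_1)| / ||e_1||
= |2| / 1 = 2.0000

2.0000


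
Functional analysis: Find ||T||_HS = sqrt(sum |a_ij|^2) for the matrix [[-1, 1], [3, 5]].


The Hilbert-Schmidt norm is sqrt(sum of squares of all entries).
Sum of squares = (-1)^2 + 1^2 + 3^2 + 5^2
= 1 + 1 + 9 + 25 = 36
||T||_HS = sqrt(36) = 6.0000

6.0000


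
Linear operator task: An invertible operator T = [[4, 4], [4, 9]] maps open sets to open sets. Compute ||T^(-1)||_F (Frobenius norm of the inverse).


det(T) = 4*9 - 4*4 = 20
T^(-1) = (1/20) * [[9, -4], [-4, 4]] = [[0.4500, -0.2000], [-0.2000, 0.2000]]
||T^(-1)||_F^2 = 0.4500^2 + (-0.2000)^2 + (-0.2000)^2 + 0.2000^2 = 0.3225
||T^(-1)||_F = sqrt(0.3225) = 0.5679

0.5679


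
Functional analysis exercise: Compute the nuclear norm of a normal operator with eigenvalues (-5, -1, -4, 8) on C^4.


For a normal operator, singular values equal |eigenvalues|.
Trace norm = sum |lambda_i| = 5 + 1 + 4 + 8
= 18

18


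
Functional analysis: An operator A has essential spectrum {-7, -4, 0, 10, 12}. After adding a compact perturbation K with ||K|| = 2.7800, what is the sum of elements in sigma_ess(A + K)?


By Weyl's theorem, the essential spectrum is invariant under compact perturbations.
sigma_ess(A + K) = sigma_ess(A) = {-7, -4, 0, 10, 12}
Sum = -7 + -4 + 0 + 10 + 12 = 11

11


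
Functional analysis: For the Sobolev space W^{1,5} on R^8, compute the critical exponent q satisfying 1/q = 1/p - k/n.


Using the Sobolev embedding formula: 1/q = 1/p - k/n
1/q = 1/5 - 1/8 = 3/40
q = 1/(3/40) = 40/3 = 13.3333

13.3333


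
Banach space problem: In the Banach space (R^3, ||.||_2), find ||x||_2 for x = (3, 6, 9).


The l^2 norm = (sum |x_i|^2)^(1/2)
Sum of 2th powers = 9 + 36 + 81 = 126
||x||_2 = (126)^(1/2) = 11.2250

11.2250


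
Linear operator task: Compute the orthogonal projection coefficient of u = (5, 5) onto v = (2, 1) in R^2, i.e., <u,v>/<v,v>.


Computing <u,v> = 5*2 + 5*1 = 15
Computing <v,v> = 2^2 + 1^2 = 5
Projection coefficient = 15/5 = 3.0000

3.0000


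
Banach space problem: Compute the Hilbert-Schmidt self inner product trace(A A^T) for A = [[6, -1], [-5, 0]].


trace(A * A^T) = sum of squares of all entries
= 6^2 + (-1)^2 + (-5)^2 + 0^2
= 36 + 1 + 25 + 0
= 62

62


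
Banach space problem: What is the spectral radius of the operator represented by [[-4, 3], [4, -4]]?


For a 2x2 matrix, eigenvalues satisfy lambda^2 - (trace)*lambda + det = 0
trace = -4 + -4 = -8
det = -4*-4 - 3*4 = 4
discriminant = (-8)^2 - 4*(4) = 48
spectral radius = max |eigenvalue| = 7.4641

7.4641


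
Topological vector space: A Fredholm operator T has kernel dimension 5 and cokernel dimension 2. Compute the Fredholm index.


The Fredholm index is defined as ind(T) = dim(ker T) - dim(coker T)
= 5 - 2
= 3

3


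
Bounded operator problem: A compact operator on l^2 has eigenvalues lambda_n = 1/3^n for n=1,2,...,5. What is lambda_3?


The eigenvalue formula gives lambda_3 = 1/3^3
= 1/27
= 0.0370

0.0370


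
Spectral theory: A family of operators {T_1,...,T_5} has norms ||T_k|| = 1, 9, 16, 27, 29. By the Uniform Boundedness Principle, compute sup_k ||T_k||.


By the Uniform Boundedness Principle, the supremum of norms is finite.
sup_k ||T_k|| = max(1, 9, 16, 27, 29) = 29

29


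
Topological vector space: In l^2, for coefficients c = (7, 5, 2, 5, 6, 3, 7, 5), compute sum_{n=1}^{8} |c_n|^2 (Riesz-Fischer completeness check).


sum |c_n|^2 = 7^2 + 5^2 + 2^2 + 5^2 + 6^2 + 3^2 + 7^2 + 5^2
= 49 + 25 + 4 + 25 + 36 + 9 + 49 + 25
= 222

222


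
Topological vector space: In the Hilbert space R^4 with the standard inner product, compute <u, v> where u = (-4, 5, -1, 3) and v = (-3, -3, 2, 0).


Computing the standard inner product <u, v> = sum u_i * v_i
= -4*-3 + 5*-3 + -1*2 + 3*0
= 12 + -15 + -2 + 0
= -5

-5


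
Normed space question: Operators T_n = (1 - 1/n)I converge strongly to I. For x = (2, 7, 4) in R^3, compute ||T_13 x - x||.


T_13 x - x = (1 - 1/13)x - x = -x/13
||x|| = sqrt(69) = 8.3066
||T_13 x - x|| = ||x||/13 = 8.3066/13 = 0.6390

0.6390


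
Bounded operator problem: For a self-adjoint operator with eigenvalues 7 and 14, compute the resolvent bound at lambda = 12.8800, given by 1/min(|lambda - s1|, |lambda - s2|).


dist(12.8800, {7, 14}) = min(|12.8800 - 7|, |12.8800 - 14|)
= min(5.8800, 1.1200) = 1.1200
Resolvent bound = 1/1.1200 = 0.8929

0.8929


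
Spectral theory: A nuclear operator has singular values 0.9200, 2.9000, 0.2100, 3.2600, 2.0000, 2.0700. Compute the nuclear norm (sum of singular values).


The nuclear norm is the sum of all singular values.
||T||_1 = 0.9200 + 2.9000 + 0.2100 + 3.2600 + 2.0000 + 2.0700
= 11.3600

11.3600


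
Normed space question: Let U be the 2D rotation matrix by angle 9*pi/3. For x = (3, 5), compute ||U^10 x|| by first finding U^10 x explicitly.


U is a rotation by theta = 9*pi/3
U^10 = rotation by 10*theta = 90*pi/3 = 0*pi/3 (mod 2*pi)
cos(0*pi/3) = 1.0000, sin(0*pi/3) = 0.0000
U^10 x = (1.0000 * 3 - 0.0000 * 5, 0.0000 * 3 + 1.0000 * 5)
= (3.0000, 5.0000)
||U^10 x|| = sqrt(3.0000^2 + 5.0000^2) = sqrt(34.0000) = 5.8310

5.8310


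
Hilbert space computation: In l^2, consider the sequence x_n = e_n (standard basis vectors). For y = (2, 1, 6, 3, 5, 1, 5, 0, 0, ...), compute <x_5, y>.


x_5 = e_5 is the standard basis vector with 1 in position 5.
<x_5, y> = y_5 = 5
As n -> infinity, <x_n, y> -> 0, confirming weak convergence of (x_n) to 0.

5


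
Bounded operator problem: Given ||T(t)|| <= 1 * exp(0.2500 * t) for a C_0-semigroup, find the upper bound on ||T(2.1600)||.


||T(2.1600)|| <= 1 * exp(0.2500 * 2.1600)
= 1 * exp(0.5400)
= 1 * 1.7160
= 1.7160

1.7160


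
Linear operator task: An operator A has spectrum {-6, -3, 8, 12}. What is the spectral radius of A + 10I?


Spectrum of A + 10I = {4, 7, 18, 22}
Spectral radius = max |lambda| over the shifted spectrum
= max(4, 7, 18, 22) = 22

22


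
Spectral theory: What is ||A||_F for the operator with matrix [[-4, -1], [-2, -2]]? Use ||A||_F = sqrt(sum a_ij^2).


||A||_F^2 = sum a_ij^2
= (-4)^2 + (-1)^2 + (-2)^2 + (-2)^2
= 16 + 1 + 4 + 4 = 25
||A||_F = sqrt(25) = 5.0000

5.0000


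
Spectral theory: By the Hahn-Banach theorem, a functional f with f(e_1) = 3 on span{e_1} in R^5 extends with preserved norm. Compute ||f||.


The norm of f is given by ||f|| = sup_{||x||=1} |f(x)|.
On span{e_1}, ||e_1|| = 1, so ||f|| = |f(e_1)| / ||e_1||
= |3| / 1 = 3.0000

3.0000


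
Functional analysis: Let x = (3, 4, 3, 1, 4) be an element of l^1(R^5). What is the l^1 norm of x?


The l^1 norm equals the sum of absolute values of all components.
||x||_1 = 3 + 4 + 3 + 1 + 4
= 15

15.0000


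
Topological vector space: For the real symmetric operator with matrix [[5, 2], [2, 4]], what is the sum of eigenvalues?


For a self-adjoint (symmetric) matrix, the eigenvalues are real.
The sum of eigenvalues equals the trace of the matrix.
trace = 5 + 4 = 9

9


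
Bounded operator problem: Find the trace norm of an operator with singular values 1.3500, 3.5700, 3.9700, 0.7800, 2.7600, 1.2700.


The nuclear norm is the sum of all singular values.
||T||_1 = 1.3500 + 3.5700 + 3.9700 + 0.7800 + 2.7600 + 1.2700
= 13.7000

13.7000


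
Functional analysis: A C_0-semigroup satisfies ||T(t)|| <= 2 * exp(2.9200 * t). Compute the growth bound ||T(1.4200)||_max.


||T(1.4200)|| <= 2 * exp(2.9200 * 1.4200)
= 2 * exp(4.1464)
= 2 * 63.2060
= 126.4121

126.4121


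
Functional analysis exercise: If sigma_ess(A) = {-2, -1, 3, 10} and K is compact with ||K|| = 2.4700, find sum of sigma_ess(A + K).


By Weyl's theorem, the essential spectrum is invariant under compact perturbations.
sigma_ess(A + K) = sigma_ess(A) = {-2, -1, 3, 10}
Sum = -2 + -1 + 3 + 10 = 10

10


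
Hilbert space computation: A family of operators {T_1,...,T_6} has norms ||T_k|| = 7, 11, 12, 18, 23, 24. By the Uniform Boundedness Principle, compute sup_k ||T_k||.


By the Uniform Boundedness Principle, the supremum of norms is finite.
sup_k ||T_k|| = max(7, 11, 12, 18, 23, 24) = 24

24


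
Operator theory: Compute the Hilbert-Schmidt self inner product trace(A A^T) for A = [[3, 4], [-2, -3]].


trace(A * A^T) = sum of squares of all entries
= 3^2 + 4^2 + (-2)^2 + (-3)^2
= 9 + 16 + 4 + 9
= 38

38


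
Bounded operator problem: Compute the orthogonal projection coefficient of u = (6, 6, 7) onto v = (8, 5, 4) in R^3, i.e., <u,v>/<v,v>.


Computing <u,v> = 6*8 + 6*5 + 7*4 = 106
Computing <v,v> = 8^2 + 5^2 + 4^2 = 105
Projection coefficient = 106/105 = 1.0095

1.0095


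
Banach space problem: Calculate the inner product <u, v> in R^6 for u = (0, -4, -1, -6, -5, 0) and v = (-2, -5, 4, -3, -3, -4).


Computing the standard inner product <u, v> = sum u_i * v_i
= 0*-2 + -4*-5 + -1*4 + -6*-3 + -5*-3 + 0*-4
= 0 + 20 + -4 + 18 + 15 + 0
= 49

49


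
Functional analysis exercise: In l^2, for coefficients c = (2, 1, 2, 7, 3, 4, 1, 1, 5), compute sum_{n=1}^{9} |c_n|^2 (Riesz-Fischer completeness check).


sum |c_n|^2 = 2^2 + 1^2 + 2^2 + 7^2 + 3^2 + 4^2 + 1^2 + 1^2 + 5^2
= 4 + 1 + 4 + 49 + 9 + 16 + 1 + 1 + 25
= 110

110


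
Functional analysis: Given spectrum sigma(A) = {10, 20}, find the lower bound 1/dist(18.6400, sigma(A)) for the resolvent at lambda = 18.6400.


dist(18.6400, {10, 20}) = min(|18.6400 - 10|, |18.6400 - 20|)
= min(8.6400, 1.3600) = 1.3600
Resolvent bound = 1/1.3600 = 0.7353

0.7353


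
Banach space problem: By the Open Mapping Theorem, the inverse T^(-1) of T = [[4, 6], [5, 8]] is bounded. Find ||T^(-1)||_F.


det(T) = 4*8 - 6*5 = 2
T^(-1) = (1/2) * [[8, -6], [-5, 4]] = [[4.0000, -3.0000], [-2.5000, 2.0000]]
||T^(-1)||_F^2 = 4.0000^2 + (-3.0000)^2 + (-2.5000)^2 + 2.0000^2 = 35.2500
||T^(-1)||_F = sqrt(35.2500) = 5.9372

5.9372


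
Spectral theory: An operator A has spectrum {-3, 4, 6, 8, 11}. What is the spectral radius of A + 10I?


Spectrum of A + 10I = {7, 14, 16, 18, 21}
Spectral radius = max |lambda| over the shifted spectrum
= max(7, 14, 16, 18, 21) = 21

21


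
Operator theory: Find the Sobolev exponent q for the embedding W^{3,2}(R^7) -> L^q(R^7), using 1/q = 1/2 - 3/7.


Using the Sobolev embedding formula: 1/q = 1/p - k/n
1/q = 1/2 - 3/7 = 1/14
q = 1/(1/14) = 14

14.0000


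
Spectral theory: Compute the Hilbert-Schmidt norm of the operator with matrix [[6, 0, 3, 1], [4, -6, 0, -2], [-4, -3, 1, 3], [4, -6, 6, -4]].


The Hilbert-Schmidt norm is sqrt(sum of squares of all entries).
Sum of squares = 6^2 + 0^2 + 3^2 + 1^2 + 4^2 + (-6)^2 + 0^2 + (-2)^2 + (-4)^2 + (-3)^2 + 1^2 + 3^2 + 4^2 + (-6)^2 + 6^2 + (-4)^2
= 36 + 0 + 9 + 1 + 16 + 36 + 0 + 4 + 16 + 9 + 1 + 9 + 16 + 36 + 36 + 16 = 241
||T||_HS = sqrt(241) = 15.5242

15.5242


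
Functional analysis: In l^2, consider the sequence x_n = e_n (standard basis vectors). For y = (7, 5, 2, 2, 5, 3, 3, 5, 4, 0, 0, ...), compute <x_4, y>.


x_4 = e_4 is the standard basis vector with 1 in position 4.
<x_4, y> = y_4 = 2
As n -> infinity, <x_n, y> -> 0, confirming weak convergence of (x_n) to 0.

2


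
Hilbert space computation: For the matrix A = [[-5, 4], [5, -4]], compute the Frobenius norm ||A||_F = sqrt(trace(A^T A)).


||A||_F^2 = sum a_ij^2
= (-5)^2 + 4^2 + 5^2 + (-4)^2
= 25 + 16 + 25 + 16 = 82
||A||_F = sqrt(82) = 9.0554

9.0554


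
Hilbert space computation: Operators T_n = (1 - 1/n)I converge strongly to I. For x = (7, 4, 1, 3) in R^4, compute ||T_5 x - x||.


T_5 x - x = (1 - 1/5)x - x = -x/5
||x|| = sqrt(75) = 8.6603
||T_5 x - x|| = ||x||/5 = 8.6603/5 = 1.7321

1.7321


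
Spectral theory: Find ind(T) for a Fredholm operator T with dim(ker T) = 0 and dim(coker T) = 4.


The Fredholm index is defined as ind(T) = dim(ker T) - dim(coker T)
= 0 - 4
= -4

-4


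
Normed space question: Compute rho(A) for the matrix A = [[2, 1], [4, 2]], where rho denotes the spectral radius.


For a 2x2 matrix, eigenvalues satisfy lambda^2 - (trace)*lambda + det = 0
trace = 2 + 2 = 4
det = 2*2 - 1*4 = 0
discriminant = 4^2 - 4*(0) = 16
spectral radius = max |eigenvalue| = 4.0000

4.0000


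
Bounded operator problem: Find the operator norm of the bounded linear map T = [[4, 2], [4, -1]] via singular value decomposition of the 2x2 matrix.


A^T A = [[32, 4], [4, 5]]
trace(A^T A) = 37, det(A^T A) = 144
discriminant = 37^2 - 4*144 = 793
Largest eigenvalue of A^T A = (trace + sqrt(disc))/2 = 32.5801
||T|| = sqrt(32.5801) = 5.7079

5.7079


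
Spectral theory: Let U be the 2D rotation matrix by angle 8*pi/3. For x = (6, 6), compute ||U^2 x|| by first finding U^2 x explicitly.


U is a rotation by theta = 8*pi/3
U^2 = rotation by 2*theta = 16*pi/3 = 4*pi/3 (mod 2*pi)
cos(4*pi/3) = -0.5000, sin(4*pi/3) = -0.8660
U^2 x = (-0.5000 * 6 - -0.8660 * 6, -0.8660 * 6 + -0.5000 * 6)
= (2.1962, -8.1962)
||U^2 x|| = sqrt(2.1962^2 + (-8.1962)^2) = sqrt(72.0000) = 8.4853

8.4853


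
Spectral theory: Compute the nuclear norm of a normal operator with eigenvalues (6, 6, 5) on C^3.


For a normal operator, singular values equal |eigenvalues|.
Trace norm = sum |lambda_i| = 6 + 6 + 5
= 17

17


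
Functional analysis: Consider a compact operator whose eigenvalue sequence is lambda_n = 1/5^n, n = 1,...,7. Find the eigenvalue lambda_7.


The eigenvalue formula gives lambda_7 = 1/5^7
= 1/78125
= 1.2800e-05

1.2800e-05


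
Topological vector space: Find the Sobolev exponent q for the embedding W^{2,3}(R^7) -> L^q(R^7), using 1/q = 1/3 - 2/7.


Using the Sobolev embedding formula: 1/q = 1/p - k/n
1/q = 1/3 - 2/7 = 1/21
q = 1/(1/21) = 21

21.0000


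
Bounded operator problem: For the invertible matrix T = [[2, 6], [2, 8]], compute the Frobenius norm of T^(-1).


det(T) = 2*8 - 6*2 = 4
T^(-1) = (1/4) * [[8, -6], [-2, 2]] = [[2.0000, -1.5000], [-0.5000, 0.5000]]
||T^(-1)||_F^2 = 2.0000^2 + (-1.5000)^2 + (-0.5000)^2 + 0.5000^2 = 6.7500
||T^(-1)||_F = sqrt(6.7500) = 2.5981

2.5981


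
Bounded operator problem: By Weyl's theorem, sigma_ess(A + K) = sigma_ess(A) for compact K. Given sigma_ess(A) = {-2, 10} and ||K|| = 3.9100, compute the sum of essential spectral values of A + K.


By Weyl's theorem, the essential spectrum is invariant under compact perturbations.
sigma_ess(A + K) = sigma_ess(A) = {-2, 10}
Sum = -2 + 10 = 8

8


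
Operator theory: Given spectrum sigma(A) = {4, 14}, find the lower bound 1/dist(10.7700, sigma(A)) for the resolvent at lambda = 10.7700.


dist(10.7700, {4, 14}) = min(|10.7700 - 4|, |10.7700 - 14|)
= min(6.7700, 3.2300) = 3.2300
Resolvent bound = 1/3.2300 = 0.3096

0.3096


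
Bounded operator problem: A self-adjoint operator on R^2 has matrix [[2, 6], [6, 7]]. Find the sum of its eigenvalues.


For a self-adjoint (symmetric) matrix, the eigenvalues are real.
The sum of eigenvalues equals the trace of the matrix.
trace = 2 + 7 = 9

9


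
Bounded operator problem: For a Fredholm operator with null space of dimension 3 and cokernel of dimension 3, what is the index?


The Fredholm index is defined as ind(T) = dim(ker T) - dim(coker T)
= 3 - 3
= 0

0


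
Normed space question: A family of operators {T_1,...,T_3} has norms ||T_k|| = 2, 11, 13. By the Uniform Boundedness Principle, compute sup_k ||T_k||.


By the Uniform Boundedness Principle, the supremum of norms is finite.
sup_k ||T_k|| = max(2, 11, 13) = 13

13


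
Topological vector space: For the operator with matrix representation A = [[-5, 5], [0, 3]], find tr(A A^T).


trace(A * A^T) = sum of squares of all entries
= (-5)^2 + 5^2 + 0^2 + 3^2
= 25 + 25 + 0 + 9
= 59

59


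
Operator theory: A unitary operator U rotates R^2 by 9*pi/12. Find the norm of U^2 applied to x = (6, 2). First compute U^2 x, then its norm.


U is a rotation by theta = 9*pi/12
U^2 = rotation by 2*theta = 18*pi/12
cos(18*pi/12) = 0.0000, sin(18*pi/12) = -1.0000
U^2 x = (0.0000 * 6 - -1.0000 * 2, -1.0000 * 6 + 0.0000 * 2)
= (2.0000, -6.0000)
||U^2 x|| = sqrt(2.0000^2 + (-6.0000)^2) = sqrt(40.0000) = 6.3246

6.3246


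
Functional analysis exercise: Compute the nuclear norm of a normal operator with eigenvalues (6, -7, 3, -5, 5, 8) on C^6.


For a normal operator, singular values equal |eigenvalues|.
Trace norm = sum |lambda_i| = 6 + 7 + 3 + 5 + 5 + 8
= 34

34


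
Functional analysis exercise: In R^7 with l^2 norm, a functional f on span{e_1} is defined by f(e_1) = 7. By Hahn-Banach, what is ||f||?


The norm of f is given by ||f|| = sup_{||x||=1} |f(x)|.
On span{e_1}, ||e_1|| = 1, so ||f|| = |f(e_1)| / ||e_1||
= |7| / 1 = 7.0000

7.0000


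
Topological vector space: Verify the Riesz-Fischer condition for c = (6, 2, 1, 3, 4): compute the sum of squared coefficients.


sum |c_n|^2 = 6^2 + 2^2 + 1^2 + 3^2 + 4^2
= 36 + 4 + 1 + 9 + 16
= 66

66


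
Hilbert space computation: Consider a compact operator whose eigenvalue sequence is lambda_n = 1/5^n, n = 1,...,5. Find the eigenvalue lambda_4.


The eigenvalue formula gives lambda_4 = 1/5^4
= 1/625
= 0.0016

0.0016


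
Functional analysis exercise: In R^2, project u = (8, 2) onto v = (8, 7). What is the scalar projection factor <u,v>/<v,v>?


Computing <u,v> = 8*8 + 2*7 = 78
Computing <v,v> = 8^2 + 7^2 = 113
Projection coefficient = 78/113 = 0.6903

0.6903


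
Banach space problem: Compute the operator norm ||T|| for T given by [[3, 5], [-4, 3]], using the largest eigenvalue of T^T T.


A^T A = [[25, 3], [3, 34]]
trace(A^T A) = 59, det(A^T A) = 841
discriminant = 59^2 - 4*841 = 117
Largest eigenvalue of A^T A = (trace + sqrt(disc))/2 = 34.9083
||T|| = sqrt(34.9083) = 5.9083

5.9083


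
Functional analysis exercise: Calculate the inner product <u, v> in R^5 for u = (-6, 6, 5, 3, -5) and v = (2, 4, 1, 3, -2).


Computing the standard inner product <u, v> = sum u_i * v_i
= -6*2 + 6*4 + 5*1 + 3*3 + -5*-2
= -12 + 24 + 5 + 9 + 10
= 36

36


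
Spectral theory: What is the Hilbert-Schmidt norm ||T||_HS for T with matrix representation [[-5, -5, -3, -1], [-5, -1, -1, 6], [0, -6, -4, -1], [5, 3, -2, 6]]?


The Hilbert-Schmidt norm is sqrt(sum of squares of all entries).
Sum of squares = (-5)^2 + (-5)^2 + (-3)^2 + (-1)^2 + (-5)^2 + (-1)^2 + (-1)^2 + 6^2 + 0^2 + (-6)^2 + (-4)^2 + (-1)^2 + 5^2 + 3^2 + (-2)^2 + 6^2
= 25 + 25 + 9 + 1 + 25 + 1 + 1 + 36 + 0 + 36 + 16 + 1 + 25 + 9 + 4 + 36 = 250
||T||_HS = sqrt(250) = 15.8114

15.8114


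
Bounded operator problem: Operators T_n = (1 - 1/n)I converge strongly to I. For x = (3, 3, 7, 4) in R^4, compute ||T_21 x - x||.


T_21 x - x = (1 - 1/21)x - x = -x/21
||x|| = sqrt(83) = 9.1104
||T_21 x - x|| = ||x||/21 = 9.1104/21 = 0.4338

0.4338


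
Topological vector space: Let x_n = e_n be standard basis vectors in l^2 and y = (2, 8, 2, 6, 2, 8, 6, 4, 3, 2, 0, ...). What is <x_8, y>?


x_8 = e_8 is the standard basis vector with 1 in position 8.
<x_8, y> = y_8 = 4
As n -> infinity, <x_n, y> -> 0, confirming weak convergence of (x_n) to 0.

4


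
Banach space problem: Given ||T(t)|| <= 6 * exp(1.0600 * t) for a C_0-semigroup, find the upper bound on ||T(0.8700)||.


||T(0.8700)|| <= 6 * exp(1.0600 * 0.8700)
= 6 * exp(0.9222)
= 6 * 2.5148
= 15.0889

15.0889


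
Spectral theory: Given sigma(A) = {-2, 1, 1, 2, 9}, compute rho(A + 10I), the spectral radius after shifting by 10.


Spectrum of A + 10I = {8, 11, 11, 12, 19}
Spectral radius = max |lambda| over the shifted spectrum
= max(8, 11, 11, 12, 19) = 19

19


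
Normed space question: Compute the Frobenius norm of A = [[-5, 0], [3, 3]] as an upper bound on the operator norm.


||A||_F^2 = sum a_ij^2
= (-5)^2 + 0^2 + 3^2 + 3^2
= 25 + 0 + 9 + 9 = 43
||A||_F = sqrt(43) = 6.5574

6.5574


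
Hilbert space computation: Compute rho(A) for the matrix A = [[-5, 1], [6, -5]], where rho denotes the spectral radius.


For a 2x2 matrix, eigenvalues satisfy lambda^2 - (trace)*lambda + det = 0
trace = -5 + -5 = -10
det = -5*-5 - 1*6 = 19
discriminant = (-10)^2 - 4*(19) = 24
spectral radius = max |eigenvalue| = 7.4495

7.4495


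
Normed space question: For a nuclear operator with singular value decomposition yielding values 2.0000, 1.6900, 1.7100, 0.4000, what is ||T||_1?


The nuclear norm is the sum of all singular values.
||T||_1 = 2.0000 + 1.6900 + 1.7100 + 0.4000
= 5.8000

5.8000


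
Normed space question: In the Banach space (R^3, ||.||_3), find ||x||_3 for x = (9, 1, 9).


The l^3 norm = (sum |x_i|^3)^(1/3)
Sum of 3th powers = 729 + 1 + 729 = 1459
||x||_3 = (1459)^(1/3) = 11.3419

11.3419


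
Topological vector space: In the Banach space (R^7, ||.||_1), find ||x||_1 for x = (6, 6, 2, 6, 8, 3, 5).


The l^1 norm equals the sum of absolute values of all components.
||x||_1 = 6 + 6 + 2 + 6 + 8 + 3 + 5
= 36

36.0000


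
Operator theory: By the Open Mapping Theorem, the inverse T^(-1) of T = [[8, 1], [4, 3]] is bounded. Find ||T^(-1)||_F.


det(T) = 8*3 - 1*4 = 20
T^(-1) = (1/20) * [[3, -1], [-4, 8]] = [[0.1500, -0.0500], [-0.2000, 0.4000]]
||T^(-1)||_F^2 = 0.1500^2 + (-0.0500)^2 + (-0.2000)^2 + 0.4000^2 = 0.2250
||T^(-1)||_F = sqrt(0.2250) = 0.4743

0.4743


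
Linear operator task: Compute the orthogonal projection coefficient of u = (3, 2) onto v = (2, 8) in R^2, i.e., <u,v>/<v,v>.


Computing <u,v> = 3*2 + 2*8 = 22
Computing <v,v> = 2^2 + 8^2 = 68
Projection coefficient = 22/68 = 0.3235

0.3235


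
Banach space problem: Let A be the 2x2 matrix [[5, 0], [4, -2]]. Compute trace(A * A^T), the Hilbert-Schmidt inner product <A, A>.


trace(A * A^T) = sum of squares of all entries
= 5^2 + 0^2 + 4^2 + (-2)^2
= 25 + 0 + 16 + 4
= 45

45


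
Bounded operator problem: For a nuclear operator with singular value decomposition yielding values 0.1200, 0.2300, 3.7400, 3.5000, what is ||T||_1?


The nuclear norm is the sum of all singular values.
||T||_1 = 0.1200 + 0.2300 + 3.7400 + 3.5000
= 7.5900

7.5900


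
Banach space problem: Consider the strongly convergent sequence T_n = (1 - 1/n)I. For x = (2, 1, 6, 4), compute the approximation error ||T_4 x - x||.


T_4 x - x = (1 - 1/4)x - x = -x/4
||x|| = sqrt(57) = 7.5498
||T_4 x - x|| = ||x||/4 = 7.5498/4 = 1.8875

1.8875


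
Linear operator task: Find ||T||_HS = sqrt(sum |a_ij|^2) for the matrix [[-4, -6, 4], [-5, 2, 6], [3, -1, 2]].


The Hilbert-Schmidt norm is sqrt(sum of squares of all entries).
Sum of squares = (-4)^2 + (-6)^2 + 4^2 + (-5)^2 + 2^2 + 6^2 + 3^2 + (-1)^2 + 2^2
= 16 + 36 + 16 + 25 + 4 + 36 + 9 + 1 + 4 = 147
||T||_HS = sqrt(147) = 12.1244

12.1244


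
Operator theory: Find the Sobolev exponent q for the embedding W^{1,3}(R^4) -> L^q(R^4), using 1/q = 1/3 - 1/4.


Using the Sobolev embedding formula: 1/q = 1/p - k/n
1/q = 1/3 - 1/4 = 1/12
q = 1/(1/12) = 12

12.0000


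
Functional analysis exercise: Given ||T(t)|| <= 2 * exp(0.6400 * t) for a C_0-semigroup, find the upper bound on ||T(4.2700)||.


||T(4.2700)|| <= 2 * exp(0.6400 * 4.2700)
= 2 * exp(2.7328)
= 2 * 15.3759
= 30.7518

30.7518


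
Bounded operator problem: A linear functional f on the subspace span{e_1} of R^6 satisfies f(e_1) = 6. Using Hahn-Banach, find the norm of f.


The norm of f is given by ||f|| = sup_{||x||=1} |f(x)|.
On span{e_1}, ||e_1|| = 1, so ||f|| = |f(e_1)| / ||e_1||
= |6| / 1 = 6.0000

6.0000


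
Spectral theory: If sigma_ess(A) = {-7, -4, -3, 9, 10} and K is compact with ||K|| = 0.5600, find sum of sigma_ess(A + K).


By Weyl's theorem, the essential spectrum is invariant under compact perturbations.
sigma_ess(A + K) = sigma_ess(A) = {-7, -4, -3, 9, 10}
Sum = -7 + -4 + -3 + 9 + 10 = 5

5


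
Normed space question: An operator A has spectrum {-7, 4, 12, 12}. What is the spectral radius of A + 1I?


Spectrum of A + 1I = {-6, 5, 13, 13}
Spectral radius = max |lambda| over the shifted spectrum
= max(6, 5, 13, 13) = 13

13


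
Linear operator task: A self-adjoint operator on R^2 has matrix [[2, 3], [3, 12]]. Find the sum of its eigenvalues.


For a self-adjoint (symmetric) matrix, the eigenvalues are real.
The sum of eigenvalues equals the trace of the matrix.
trace = 2 + 12 = 14

14


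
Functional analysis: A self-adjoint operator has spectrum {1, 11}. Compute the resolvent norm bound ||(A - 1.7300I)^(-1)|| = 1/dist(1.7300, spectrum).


dist(1.7300, {1, 11}) = min(|1.7300 - 1|, |1.7300 - 11|)
= min(0.7300, 9.2700) = 0.7300
Resolvent bound = 1/0.7300 = 1.3699

1.3699


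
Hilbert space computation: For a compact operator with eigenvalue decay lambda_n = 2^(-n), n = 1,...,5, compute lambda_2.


The eigenvalue formula gives lambda_2 = 1/2^2
= 1/4
= 0.2500

0.2500


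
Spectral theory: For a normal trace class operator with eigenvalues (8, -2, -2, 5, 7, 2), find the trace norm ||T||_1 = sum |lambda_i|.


For a normal operator, singular values equal |eigenvalues|.
Trace norm = sum |lambda_i| = 8 + 2 + 2 + 5 + 7 + 2
= 26

26


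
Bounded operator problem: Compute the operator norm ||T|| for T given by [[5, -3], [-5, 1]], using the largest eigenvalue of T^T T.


A^T A = [[50, -20], [-20, 10]]
trace(A^T A) = 60, det(A^T A) = 100
discriminant = 60^2 - 4*100 = 3200
Largest eigenvalue of A^T A = (trace + sqrt(disc))/2 = 58.2843
||T|| = sqrt(58.2843) = 7.6344

7.6344


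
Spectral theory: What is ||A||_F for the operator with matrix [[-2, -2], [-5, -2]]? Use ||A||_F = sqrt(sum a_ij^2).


||A||_F^2 = sum a_ij^2
= (-2)^2 + (-2)^2 + (-5)^2 + (-2)^2
= 4 + 4 + 25 + 4 = 37
||A||_F = sqrt(37) = 6.0828

6.0828


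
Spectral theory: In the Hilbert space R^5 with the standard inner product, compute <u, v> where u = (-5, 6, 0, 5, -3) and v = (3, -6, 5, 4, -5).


Computing the standard inner product <u, v> = sum u_i * v_i
= -5*3 + 6*-6 + 0*5 + 5*4 + -3*-5
= -15 + -36 + 0 + 20 + 15
= -16

-16


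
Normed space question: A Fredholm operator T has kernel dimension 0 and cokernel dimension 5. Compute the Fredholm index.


The Fredholm index is defined as ind(T) = dim(ker T) - dim(coker T)
= 0 - 5
= -5

-5


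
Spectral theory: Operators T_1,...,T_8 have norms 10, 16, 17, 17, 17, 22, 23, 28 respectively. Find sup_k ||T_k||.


By the Uniform Boundedness Principle, the supremum of norms is finite.
sup_k ||T_k|| = max(10, 16, 17, 17, 17, 22, 23, 28) = 28

28


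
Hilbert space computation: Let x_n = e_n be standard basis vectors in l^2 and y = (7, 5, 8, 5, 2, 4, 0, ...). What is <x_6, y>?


x_6 = e_6 is the standard basis vector with 1 in position 6.
<x_6, y> = y_6 = 4
As n -> infinity, <x_n, y> -> 0, confirming weak convergence of (x_n) to 0.

4


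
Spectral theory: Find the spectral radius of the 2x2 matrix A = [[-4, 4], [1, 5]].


For a 2x2 matrix, eigenvalues satisfy lambda^2 - (trace)*lambda + det = 0
trace = -4 + 5 = 1
det = -4*5 - 4*1 = -24
discriminant = 1^2 - 4*(-24) = 97
spectral radius = max |eigenvalue| = 5.4244

5.4244


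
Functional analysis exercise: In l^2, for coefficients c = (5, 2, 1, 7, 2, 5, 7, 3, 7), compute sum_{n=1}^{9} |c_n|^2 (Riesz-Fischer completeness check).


sum |c_n|^2 = 5^2 + 2^2 + 1^2 + 7^2 + 2^2 + 5^2 + 7^2 + 3^2 + 7^2
= 25 + 4 + 1 + 49 + 4 + 25 + 49 + 9 + 49
= 215

215


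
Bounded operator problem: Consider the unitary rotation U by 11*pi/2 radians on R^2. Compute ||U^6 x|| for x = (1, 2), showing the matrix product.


U is a rotation by theta = 11*pi/2
U^6 = rotation by 6*theta = 66*pi/2 = 2*pi/2 (mod 2*pi)
cos(2*pi/2) = -1.0000, sin(2*pi/2) = 0.0000
U^6 x = (-1.0000 * 1 - 0.0000 * 2, 0.0000 * 1 + -1.0000 * 2)
= (-1.0000, -2.0000)
||U^6 x|| = sqrt((-1.0000)^2 + (-2.0000)^2) = sqrt(5.0000) = 2.2361

2.2361


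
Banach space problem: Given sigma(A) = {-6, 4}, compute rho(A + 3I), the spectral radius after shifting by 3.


Spectrum of A + 3I = {-3, 7}
Spectral radius = max |lambda| over the shifted spectrum
= max(3, 7) = 7

7


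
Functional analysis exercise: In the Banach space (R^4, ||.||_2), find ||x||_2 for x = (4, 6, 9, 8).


The l^2 norm = (sum |x_i|^2)^(1/2)
Sum of 2th powers = 16 + 36 + 81 + 64 = 197
||x||_2 = (197)^(1/2) = 14.0357

14.0357


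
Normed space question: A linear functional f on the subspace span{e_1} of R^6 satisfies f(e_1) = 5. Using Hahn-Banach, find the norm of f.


The norm of f is given by ||f|| = sup_{||x||=1} |f(x)|.
On span{e_1}, ||e_1|| = 1, so ||f|| = |f(e_1)| / ||e_1||
= |5| / 1 = 5.0000

5.0000


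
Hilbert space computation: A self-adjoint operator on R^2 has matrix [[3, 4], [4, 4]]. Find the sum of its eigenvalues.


For a self-adjoint (symmetric) matrix, the eigenvalues are real.
The sum of eigenvalues equals the trace of the matrix.
trace = 3 + 4 = 7

7


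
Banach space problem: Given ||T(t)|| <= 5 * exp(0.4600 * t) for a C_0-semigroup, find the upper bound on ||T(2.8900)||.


||T(2.8900)|| <= 5 * exp(0.4600 * 2.8900)
= 5 * exp(1.3294)
= 5 * 3.7788
= 18.8939

18.8939


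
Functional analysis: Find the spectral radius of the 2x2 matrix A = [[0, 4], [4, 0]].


For a 2x2 matrix, eigenvalues satisfy lambda^2 - (trace)*lambda + det = 0
trace = 0 + 0 = 0
det = 0*0 - 4*4 = -16
discriminant = 0^2 - 4*(-16) = 64
spectral radius = max |eigenvalue| = 4.0000

4.0000


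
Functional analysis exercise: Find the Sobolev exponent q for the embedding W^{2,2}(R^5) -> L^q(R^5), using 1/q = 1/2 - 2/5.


Using the Sobolev embedding formula: 1/q = 1/p - k/n
1/q = 1/2 - 2/5 = 1/10
q = 1/(1/10) = 10

10.0000


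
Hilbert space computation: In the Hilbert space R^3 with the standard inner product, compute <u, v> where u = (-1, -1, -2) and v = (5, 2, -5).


Computing the standard inner product <u, v> = sum u_i * v_i
= -1*5 + -1*2 + -2*-5
= -5 + -2 + 10
= 3

3


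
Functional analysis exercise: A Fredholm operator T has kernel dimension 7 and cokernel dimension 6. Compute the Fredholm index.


The Fredholm index is defined as ind(T) = dim(ker T) - dim(coker T)
= 7 - 6
= 1

1


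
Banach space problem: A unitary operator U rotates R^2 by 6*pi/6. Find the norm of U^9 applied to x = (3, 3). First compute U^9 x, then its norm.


U is a rotation by theta = 6*pi/6
U^9 = rotation by 9*theta = 54*pi/6 = 6*pi/6 (mod 2*pi)
cos(6*pi/6) = -1.0000, sin(6*pi/6) = 0.0000
U^9 x = (-1.0000 * 3 - 0.0000 * 3, 0.0000 * 3 + -1.0000 * 3)
= (-3.0000, -3.0000)
||U^9 x|| = sqrt((-3.0000)^2 + (-3.0000)^2) = sqrt(18.0000) = 4.2426

4.2426


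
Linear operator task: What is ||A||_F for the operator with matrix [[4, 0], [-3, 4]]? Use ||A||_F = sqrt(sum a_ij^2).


||A||_F^2 = sum a_ij^2
= 4^2 + 0^2 + (-3)^2 + 4^2
= 16 + 0 + 9 + 16 = 41
||A||_F = sqrt(41) = 6.4031

6.4031


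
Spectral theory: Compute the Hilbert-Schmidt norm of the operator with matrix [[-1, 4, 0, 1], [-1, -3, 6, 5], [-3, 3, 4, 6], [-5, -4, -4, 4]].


The Hilbert-Schmidt norm is sqrt(sum of squares of all entries).
Sum of squares = (-1)^2 + 4^2 + 0^2 + 1^2 + (-1)^2 + (-3)^2 + 6^2 + 5^2 + (-3)^2 + 3^2 + 4^2 + 6^2 + (-5)^2 + (-4)^2 + (-4)^2 + 4^2
= 1 + 16 + 0 + 1 + 1 + 9 + 36 + 25 + 9 + 9 + 16 + 36 + 25 + 16 + 16 + 16 = 232
||T||_HS = sqrt(232) = 15.2315

15.2315


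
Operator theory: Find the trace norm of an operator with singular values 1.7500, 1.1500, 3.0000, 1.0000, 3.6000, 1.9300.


The nuclear norm is the sum of all singular values.
||T||_1 = 1.7500 + 1.1500 + 3.0000 + 1.0000 + 3.6000 + 1.9300
= 12.4300

12.4300


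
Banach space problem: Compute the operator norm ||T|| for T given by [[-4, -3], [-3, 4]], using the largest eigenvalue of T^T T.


A^T A = [[25, 0], [0, 25]]
trace(A^T A) = 50, det(A^T A) = 625
discriminant = 50^2 - 4*625 = 0
Largest eigenvalue of A^T A = (trace + sqrt(disc))/2 = 25.0000
||T|| = sqrt(25.0000) = 5.0000

5.0000


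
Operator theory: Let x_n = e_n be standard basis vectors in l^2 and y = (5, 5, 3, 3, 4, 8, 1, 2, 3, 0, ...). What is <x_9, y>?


x_9 = e_9 is the standard basis vector with 1 in position 9.
<x_9, y> = y_9 = 3
As n -> infinity, <x_n, y> -> 0, confirming weak convergence of (x_n) to 0.

3


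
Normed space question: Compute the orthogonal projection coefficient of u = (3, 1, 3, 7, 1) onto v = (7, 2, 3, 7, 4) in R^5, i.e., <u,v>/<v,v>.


Computing <u,v> = 3*7 + 1*2 + 3*3 + 7*7 + 1*4 = 85
Computing <v,v> = 7^2 + 2^2 + 3^2 + 7^2 + 4^2 = 127
Projection coefficient = 85/127 = 0.6693

0.6693


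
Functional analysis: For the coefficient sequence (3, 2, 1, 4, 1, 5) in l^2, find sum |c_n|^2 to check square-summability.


sum |c_n|^2 = 3^2 + 2^2 + 1^2 + 4^2 + 1^2 + 5^2
= 9 + 4 + 1 + 16 + 1 + 25
= 56

56


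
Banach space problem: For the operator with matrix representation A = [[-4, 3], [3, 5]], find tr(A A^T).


trace(A * A^T) = sum of squares of all entries
= (-4)^2 + 3^2 + 3^2 + 5^2
= 16 + 9 + 9 + 25
= 59

59


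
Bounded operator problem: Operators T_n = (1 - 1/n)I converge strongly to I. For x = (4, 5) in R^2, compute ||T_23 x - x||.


T_23 x - x = (1 - 1/23)x - x = -x/23
||x|| = sqrt(41) = 6.4031
||T_23 x - x|| = ||x||/23 = 6.4031/23 = 0.2784

0.2784


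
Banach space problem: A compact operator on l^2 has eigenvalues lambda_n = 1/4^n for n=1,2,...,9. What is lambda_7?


The eigenvalue formula gives lambda_7 = 1/4^7
= 1/16384
= 6.1035e-05

6.1035e-05


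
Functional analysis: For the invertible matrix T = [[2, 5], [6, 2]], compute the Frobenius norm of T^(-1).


det(T) = 2*2 - 5*6 = -26
T^(-1) = (1/-26) * [[2, -5], [-6, 2]] = [[-0.0769, 0.1923], [0.2308, -0.0769]]
||T^(-1)||_F^2 = (-0.0769)^2 + 0.1923^2 + 0.2308^2 + (-0.0769)^2 = 0.1021
||T^(-1)||_F = sqrt(0.1021) = 0.3195

0.3195


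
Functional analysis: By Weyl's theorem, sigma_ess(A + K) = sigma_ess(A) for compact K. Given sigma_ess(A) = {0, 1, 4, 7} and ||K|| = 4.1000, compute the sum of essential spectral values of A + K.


By Weyl's theorem, the essential spectrum is invariant under compact perturbations.
sigma_ess(A + K) = sigma_ess(A) = {0, 1, 4, 7}
Sum = 0 + 1 + 4 + 7 = 12

12


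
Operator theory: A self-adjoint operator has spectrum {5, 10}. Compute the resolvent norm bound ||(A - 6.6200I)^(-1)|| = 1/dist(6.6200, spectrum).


dist(6.6200, {5, 10}) = min(|6.6200 - 5|, |6.6200 - 10|)
= min(1.6200, 3.3800) = 1.6200
Resolvent bound = 1/1.6200 = 0.6173

0.6173


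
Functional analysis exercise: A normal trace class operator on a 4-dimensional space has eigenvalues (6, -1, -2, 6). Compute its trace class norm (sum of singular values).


For a normal operator, singular values equal |eigenvalues|.
Trace norm = sum |lambda_i| = 6 + 1 + 2 + 6
= 15

15


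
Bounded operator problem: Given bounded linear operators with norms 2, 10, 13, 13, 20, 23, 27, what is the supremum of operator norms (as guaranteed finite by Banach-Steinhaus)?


By the Uniform Boundedness Principle, the supremum of norms is finite.
sup_k ||T_k|| = max(2, 10, 13, 13, 20, 23, 27) = 27

27


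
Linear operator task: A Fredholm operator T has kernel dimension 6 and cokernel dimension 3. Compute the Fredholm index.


The Fredholm index is defined as ind(T) = dim(ker T) - dim(coker T)
= 6 - 3
= 3

3


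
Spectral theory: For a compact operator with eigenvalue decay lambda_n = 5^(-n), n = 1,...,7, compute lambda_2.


The eigenvalue formula gives lambda_2 = 1/5^2
= 1/25
= 0.0400

0.0400


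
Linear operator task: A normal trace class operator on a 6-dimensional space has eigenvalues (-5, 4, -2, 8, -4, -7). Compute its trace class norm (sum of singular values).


For a normal operator, singular values equal |eigenvalues|.
Trace norm = sum |lambda_i| = 5 + 4 + 2 + 8 + 4 + 7
= 30

30


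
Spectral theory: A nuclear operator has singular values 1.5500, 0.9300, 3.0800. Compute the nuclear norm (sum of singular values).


The nuclear norm is the sum of all singular values.
||T||_1 = 1.5500 + 0.9300 + 3.0800
= 5.5600

5.5600


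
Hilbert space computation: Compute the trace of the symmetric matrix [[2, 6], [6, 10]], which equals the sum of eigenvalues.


For a self-adjoint (symmetric) matrix, the eigenvalues are real.
The sum of eigenvalues equals the trace of the matrix.
trace = 2 + 10 = 12

12


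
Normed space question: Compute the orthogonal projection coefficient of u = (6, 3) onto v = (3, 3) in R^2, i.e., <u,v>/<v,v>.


Computing <u,v> = 6*3 + 3*3 = 27
Computing <v,v> = 3^2 + 3^2 = 18
Projection coefficient = 27/18 = 1.5000

1.5000


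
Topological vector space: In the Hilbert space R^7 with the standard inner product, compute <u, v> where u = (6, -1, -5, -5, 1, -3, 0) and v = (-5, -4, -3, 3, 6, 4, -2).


Computing the standard inner product <u, v> = sum u_i * v_i
= 6*-5 + -1*-4 + -5*-3 + -5*3 + 1*6 + -3*4 + 0*-2
= -30 + 4 + 15 + -15 + 6 + -12 + 0
= -32

-32


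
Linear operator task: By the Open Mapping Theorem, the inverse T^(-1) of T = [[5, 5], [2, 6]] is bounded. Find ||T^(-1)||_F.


det(T) = 5*6 - 5*2 = 20
T^(-1) = (1/20) * [[6, -5], [-2, 5]] = [[0.3000, -0.2500], [-0.1000, 0.2500]]
||T^(-1)||_F^2 = 0.3000^2 + (-0.2500)^2 + (-0.1000)^2 + 0.2500^2 = 0.2250
||T^(-1)||_F = sqrt(0.2250) = 0.4743

0.4743


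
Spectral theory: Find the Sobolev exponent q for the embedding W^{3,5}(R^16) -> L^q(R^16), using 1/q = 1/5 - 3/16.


Using the Sobolev embedding formula: 1/q = 1/p - k/n
1/q = 1/5 - 3/16 = 1/80
q = 1/(1/80) = 80

80.0000


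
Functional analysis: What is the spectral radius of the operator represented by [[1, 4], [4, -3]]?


For a 2x2 matrix, eigenvalues satisfy lambda^2 - (trace)*lambda + det = 0
trace = 1 + -3 = -2
det = 1*-3 - 4*4 = -19
discriminant = (-2)^2 - 4*(-19) = 80
spectral radius = max |eigenvalue| = 5.4721

5.4721


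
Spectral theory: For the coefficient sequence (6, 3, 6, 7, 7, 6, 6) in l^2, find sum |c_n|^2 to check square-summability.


sum |c_n|^2 = 6^2 + 3^2 + 6^2 + 7^2 + 7^2 + 6^2 + 6^2
= 36 + 9 + 36 + 49 + 49 + 36 + 36
= 251

251


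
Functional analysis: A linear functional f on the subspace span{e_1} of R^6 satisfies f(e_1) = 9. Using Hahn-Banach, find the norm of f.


The norm of f is given by ||f|| = sup_{||x||=1} |f(x)|.
On span{e_1}, ||e_1|| = 1, so ||f|| = |f(e_1)| / ||e_1||
= |9| / 1 = 9.0000

9.0000
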